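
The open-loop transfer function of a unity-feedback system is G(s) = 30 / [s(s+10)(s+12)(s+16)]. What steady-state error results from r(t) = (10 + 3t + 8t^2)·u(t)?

infinity

One free integrator in G(s): this is a type 1 system. Taking each input component in turn:
  • 10: tracked with zero error.
  • 3t: e_ss = 3/K_v with K_v=1/64 → 192.
  • 8t^2: a type-1 system cannot track it, e_ss → ∞.
The unbounded component dominates.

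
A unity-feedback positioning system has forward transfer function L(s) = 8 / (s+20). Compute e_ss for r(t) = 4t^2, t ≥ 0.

infinity

System type = 0 (no poles at s=0).
K_a = lim_{s→0} s^2·L(s) = 0; the steady-state error to this parabolic input grows without bound.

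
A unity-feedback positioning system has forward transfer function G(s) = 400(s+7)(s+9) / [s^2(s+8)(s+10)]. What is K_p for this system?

infinity

K_p = lim_{s→0} G(s); with 2 poles at the origin the limit diverges, so K_p = ∞.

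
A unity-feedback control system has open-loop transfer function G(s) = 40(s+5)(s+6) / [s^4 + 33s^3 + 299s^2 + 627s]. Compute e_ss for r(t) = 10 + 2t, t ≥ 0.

Factoring s from the denominator leaves a polynomial with constant term 627, so the system is type 1. Taking each input component in turn:
  • 10: tracked with zero error.
  • 2t: e_ss = 2/K_v with K_v=400/209 → 1.045.
Total e_ss = 1.045.

1.045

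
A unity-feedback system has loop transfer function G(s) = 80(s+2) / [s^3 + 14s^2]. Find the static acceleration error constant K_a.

Lowest-order denominator term is 14s^2, so the open loop has 2 poles at the origin → type 2 system.
K_a = lim_{s→0} s^2·G(s) = 80·2 / 14 = 80/7.

80/7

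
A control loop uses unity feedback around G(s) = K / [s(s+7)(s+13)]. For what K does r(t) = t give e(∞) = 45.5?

2

System type = 1 (one pole at s=0).
K_v = lim_{s→0} s·G(s) = K / (7·13) = (1/91)·K.
e_ss = 1/K_v = 45.5 ⇒ K_v = 2/91 ⇒ K = (2/91)/(1/91) = 2.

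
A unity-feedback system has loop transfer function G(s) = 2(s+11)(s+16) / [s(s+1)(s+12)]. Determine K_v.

88/3

G(s) has one factor of s in the denominator, so the system is type 1.
K_v = lim_{s→0} s·G(s) = 2·11·16 / (1·12) = 88/3.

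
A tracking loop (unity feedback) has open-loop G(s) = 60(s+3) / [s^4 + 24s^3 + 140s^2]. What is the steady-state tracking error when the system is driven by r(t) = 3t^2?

Factoring s^2 from the denominator leaves a polynomial with constant term 140, so the system is type 2.
K_a = lim_{s→0} s^2·G(s) = 60·3 / 140 = 9/7.
r(t) = 3t^2 gives R(s) = 6/s^3.
e_ss = 6/K_a = 6/(9/7) = 14/3.

14/3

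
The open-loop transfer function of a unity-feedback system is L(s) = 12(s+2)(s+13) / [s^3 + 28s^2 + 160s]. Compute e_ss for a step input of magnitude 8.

Lowest-order denominator term is 160s, so the open loop has 1 pole at the origin → type 1 system.
K_p = ∞ for a type-1 system; e_ss to a step is zero.

0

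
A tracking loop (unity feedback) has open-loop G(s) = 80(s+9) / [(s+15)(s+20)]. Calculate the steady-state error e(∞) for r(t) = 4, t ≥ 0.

The open loop has no poles at the origin → type 0 system.
K_p = lim_{s→0} G(s) = 80·9 / (15·20) = 2.4.
e_ss = 4/(1 + K_p) = 4/3.4 = 20/17.

20/17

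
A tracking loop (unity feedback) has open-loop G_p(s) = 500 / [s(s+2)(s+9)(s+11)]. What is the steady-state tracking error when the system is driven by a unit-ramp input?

0.396

One free integrator in G_p(s): this is a type 1 system.
K_v = lim_{s→0} s·G_p(s) = 500 / (2·9·11) = 250/99.
e_ss = 1/K_v = 1/(250/99) = 0.396.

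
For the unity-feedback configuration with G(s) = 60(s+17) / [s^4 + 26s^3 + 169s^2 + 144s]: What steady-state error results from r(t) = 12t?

The denominator has no term below 144s — 1 pole at s=0, type 1.
K_v = lim_{s→0} s·G(s) = 60·17 / 144 = 85/12.
e_ss = 12/K_v = 12/(85/12) = 144/85.

144/85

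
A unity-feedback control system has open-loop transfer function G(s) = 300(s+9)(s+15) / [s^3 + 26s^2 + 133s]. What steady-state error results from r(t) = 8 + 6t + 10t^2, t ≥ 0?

infinity

The denominator has no term below 133s — 1 pole at s=0, type 1. Taking each input component in turn:
  • 8: tracked with zero error.
  • 6t: e_ss = 6/K_v with K_v=40500/133 → 133/6750.
  • 10t^2: a type-1 system cannot track it, e_ss → ∞.
The unbounded component dominates.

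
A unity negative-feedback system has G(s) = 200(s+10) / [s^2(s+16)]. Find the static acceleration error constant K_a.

125

G(s) has two factors of s in the denominator, so the system is type 2.
K_a = lim_{s→0} s^2·G(s) = 200·10 / (16) = 125.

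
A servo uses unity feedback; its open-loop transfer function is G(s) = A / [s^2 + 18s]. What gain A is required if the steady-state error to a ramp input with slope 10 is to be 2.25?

80

Lowest-order denominator term is 18s, so the open loop has 1 pole at the origin → type 1 system.
K_v = lim_{s→0} s·G(s) = A / 18 = (1/18)·A.
e_ss = 10/K_v = 2.25 ⇒ K_v = 40/9 ⇒ A = (40/9)/(1/18) = 80.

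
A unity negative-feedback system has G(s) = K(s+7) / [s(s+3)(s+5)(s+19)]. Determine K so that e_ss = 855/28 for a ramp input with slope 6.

One free integrator in G(s): this is a type 1 system.
K_v = lim_{s→0} s·G(s) = K·7 / (3·5·19) = (7/285)·K.
e_ss = 6/K_v = 855/28 ⇒ K_v = 56/285 ⇒ K = (56/285)/(7/285) = 8.

8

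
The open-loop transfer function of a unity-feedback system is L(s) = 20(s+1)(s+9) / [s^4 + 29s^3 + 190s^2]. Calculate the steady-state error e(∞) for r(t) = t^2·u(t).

The denominator has no term below 190s^2 — 2 poles at s=0, type 2.
K_a = lim_{s→0} s^2·L(s) = 20·1·9 / 190 = 18/19.
r(t) = t^2 gives R(s) = 2/s^3.
e_ss = 2/K_a = 2/(18/19) = 19/9.

19/9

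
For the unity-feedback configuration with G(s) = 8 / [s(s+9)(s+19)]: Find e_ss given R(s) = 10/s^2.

213.75

One free integrator in G(s): this is a type 1 system.
K_v = lim_{s→0} s·G(s) = 8 / (9·19) = 8/171.
e_ss = 10/K_v = 10/(8/171) = 213.75.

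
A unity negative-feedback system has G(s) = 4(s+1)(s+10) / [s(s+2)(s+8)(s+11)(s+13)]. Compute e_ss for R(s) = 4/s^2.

G(s) has one factor of s in the denominator, so the system is type 1.
K_v = lim_{s→0} s·G(s) = 4·1·10 / (2·8·11·13) = 5/286.
e_ss = 4/K_v = 4/(5/286) = 228.8.

228.8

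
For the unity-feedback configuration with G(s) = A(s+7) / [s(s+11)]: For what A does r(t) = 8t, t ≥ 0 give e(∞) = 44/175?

50

G(s) has one factor of s in the denominator, so the system is type 1.
K_v = lim_{s→0} s·G(s) = A·7 / (11) = (7/11)·A.
e_ss = 8/K_v = 44/175 ⇒ K_v = 350/11 ⇒ A = (350/11)/(7/11) = 50.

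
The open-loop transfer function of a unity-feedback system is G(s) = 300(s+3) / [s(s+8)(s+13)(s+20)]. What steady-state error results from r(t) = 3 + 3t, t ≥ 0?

G(s) has one factor of s in the denominator, so the system is type 1. Treating each term separately:
  • 3: tracked with zero error.
  • 3t: e_ss = 3/K_v with K_v=45/104 → 104/15.
Total e_ss = 104/15.

104/15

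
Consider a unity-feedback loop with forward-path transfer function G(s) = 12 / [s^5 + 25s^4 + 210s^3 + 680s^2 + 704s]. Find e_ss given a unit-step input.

0

Lowest-order denominator term is 704s, so the open loop has 1 pole at the origin → type 1 system.
A type-1 system has K_p = ∞, so it tracks a step input with zero steady-state error.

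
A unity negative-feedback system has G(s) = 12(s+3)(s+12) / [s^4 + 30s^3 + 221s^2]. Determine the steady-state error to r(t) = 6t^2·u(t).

The denominator has no term below 221s^2 — 2 poles at s=0, type 2.
K_a = lim_{s→0} s^2·G(s) = 12·3·12 / 221 = 432/221.
r(t) = 6t^2 gives R(s) = 12/s^3.
e_ss = 12/K_a = 12/(432/221) = 221/36.

221/36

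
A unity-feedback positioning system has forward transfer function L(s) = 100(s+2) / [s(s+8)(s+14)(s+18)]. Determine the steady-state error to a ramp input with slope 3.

30.24

System type = 1 (one pole at s=0).
K_v = lim_{s→0} s·L(s) = 100·2 / (8·14·18) = 25/252.
e_ss = 3/K_v = 3/(25/252) = 30.24.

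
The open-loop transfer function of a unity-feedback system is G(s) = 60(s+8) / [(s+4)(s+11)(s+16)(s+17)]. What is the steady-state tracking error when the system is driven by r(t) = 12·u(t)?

4488/389

No free integrators in G(s): this is a type 0 system.
K_p = lim_{s→0} G(s) = 60·8 / (4·11·16·17) = 15/374.
e_ss = 12/(1 + K_p) = 12/(389/374) = 4488/389.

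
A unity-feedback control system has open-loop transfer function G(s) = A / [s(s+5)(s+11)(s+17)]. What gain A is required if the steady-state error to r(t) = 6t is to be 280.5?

20

System type = 1 (one pole at s=0).
K_v = lim_{s→0} s·G(s) = A / (5·11·17) = (1/935)·A.
e_ss = 6/K_v = 280.5 ⇒ K_v = 4/187 ⇒ A = (4/187)/(1/935) = 20.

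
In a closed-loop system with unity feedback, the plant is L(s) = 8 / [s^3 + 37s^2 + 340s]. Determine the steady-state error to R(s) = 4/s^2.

170

Factoring s from the denominator leaves a polynomial with constant term 340, so the system is type 1.
K_v = lim_{s→0} s·L(s) = 8 / 340 = 2/85.
e_ss = 4/K_v = 4/(2/85) = 170.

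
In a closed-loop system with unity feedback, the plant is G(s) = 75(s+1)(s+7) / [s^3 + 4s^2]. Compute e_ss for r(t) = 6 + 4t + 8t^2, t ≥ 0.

64/525

Lowest-order denominator term is 4s^2, so the open loop has 2 poles at the origin → type 2 system. Treating each term separately:
  • 6: tracked with zero error.
  • 4t: tracked with zero error.
  • 8t^2: e_ss = 16/K_a with K_a=131.25 → 64/525.
Total e_ss = 64/525.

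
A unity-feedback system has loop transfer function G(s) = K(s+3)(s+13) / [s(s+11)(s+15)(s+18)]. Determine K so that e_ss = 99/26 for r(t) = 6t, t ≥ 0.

System type = 1 (one pole at s=0).
K_v = lim_{s→0} s·G(s) = K·3·13 / (11·15·18) = (13/990)·K.
e_ss = 6/K_v = 99/26 ⇒ K_v = 52/33 ⇒ K = (52/33)/(13/990) = 120.

120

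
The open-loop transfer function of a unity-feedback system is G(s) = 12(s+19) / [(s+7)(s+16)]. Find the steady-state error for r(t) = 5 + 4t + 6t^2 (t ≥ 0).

No free integrators in G(s): this is a type 0 system. By superposition:
  • 5: e_ss = 5/(1+K_p) with K_p=57/28 → 28/17.
  • 4t: a type-0 system cannot track it, e_ss → ∞.
  • 6t^2: a type-0 system cannot track it, e_ss → ∞.
The unbounded component dominates.

infinity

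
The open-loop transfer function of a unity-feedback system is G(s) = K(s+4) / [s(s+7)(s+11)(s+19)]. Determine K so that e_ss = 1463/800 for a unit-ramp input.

200

The open loop has one pole at the origin → type 1 system.
K_v = lim_{s→0} s·G(s) = K·4 / (7·11·19) = (4/1463)·K.
e_ss = 1/K_v = 1463/800 ⇒ K_v = 800/1463 ⇒ K = (800/1463)/(4/1463) = 200.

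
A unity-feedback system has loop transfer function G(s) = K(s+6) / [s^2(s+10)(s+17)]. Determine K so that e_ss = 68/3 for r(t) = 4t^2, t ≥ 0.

10

Two free integrators in G(s): this is a type 2 system.
K_a = lim_{s→0} s^2·G(s) = K·6 / (10·17) = (3/85)·K.
e_ss = 8/K_a = 68/3 ⇒ K_a = 6/17 ⇒ K = (6/17)/(3/85) = 10.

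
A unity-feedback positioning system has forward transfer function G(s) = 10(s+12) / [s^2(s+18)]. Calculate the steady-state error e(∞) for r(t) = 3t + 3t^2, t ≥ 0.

System type = 2 (two poles at s=0). By superposition:
  • 3t: tracked with zero error.
  • 3t^2: e_ss = 6/K_a with K_a=20/3 → 0.9.
Total e_ss = 0.9.

0.9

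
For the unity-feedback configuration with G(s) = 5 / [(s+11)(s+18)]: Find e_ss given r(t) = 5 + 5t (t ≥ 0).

The open loop has no poles at the origin → type 0 system. By superposition:
  • 5: e_ss = 5/(1+K_p) with K_p=5/198 → 990/203.
  • 5t: a type-0 system cannot track it, e_ss → ∞.
The unbounded component dominates.

infinity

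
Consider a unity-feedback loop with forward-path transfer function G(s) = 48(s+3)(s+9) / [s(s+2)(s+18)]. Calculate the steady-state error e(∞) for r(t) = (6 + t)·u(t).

The open loop has one pole at the origin → type 1 system. Treating each term separately:
  • 6: tracked with zero error.
  • t: e_ss = 1/K_v with K_v=36 → 1/36.
Total e_ss = 1/36.

1/36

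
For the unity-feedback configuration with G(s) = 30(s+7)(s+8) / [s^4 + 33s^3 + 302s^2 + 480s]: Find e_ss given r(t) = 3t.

6/7

The denominator has no term below 480s — 1 pole at s=0, type 1.
K_v = lim_{s→0} s·G(s) = 30·7·8 / 480 = 3.5.
e_ss = 3/K_v = 3/3.5 = 6/7.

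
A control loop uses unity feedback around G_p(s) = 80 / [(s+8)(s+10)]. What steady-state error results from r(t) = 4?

No free integrators in G_p(s): this is a type 0 system.
K_p = lim_{s→0} G_p(s) = 80 / (8·10) = 1.
e_ss = 4/(1 + K_p) = 4/2 = 2.

2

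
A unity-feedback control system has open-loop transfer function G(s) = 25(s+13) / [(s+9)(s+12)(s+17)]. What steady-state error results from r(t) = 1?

No free integrators in G(s): this is a type 0 system.
K_p = lim_{s→0} G(s) = 25·13 / (9·12·17) = 325/1836.
e_ss = 1/(1 + K_p) = 1/(2161/1836) = 1836/2161.

1836/2161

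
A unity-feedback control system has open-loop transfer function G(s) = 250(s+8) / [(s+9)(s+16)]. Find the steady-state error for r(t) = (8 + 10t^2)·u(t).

infinity

G(s) has no factors of s in the denominator, so the system is type 0. Taking each input component in turn:
  • 8: e_ss = 8/(1+K_p) with K_p=125/9 → 36/67.
  • 10t^2: a type-0 system cannot track it, e_ss → ∞.
The unbounded component dominates.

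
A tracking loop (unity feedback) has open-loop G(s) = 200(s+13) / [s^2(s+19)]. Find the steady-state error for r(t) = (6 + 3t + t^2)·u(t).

19/1300

System type = 2 (two poles at s=0). By superposition:
  • 6: tracked with zero error.
  • 3t: tracked with zero error.
  • t^2: e_ss = 2/K_a with K_a=2600/19 → 19/1300.
Total e_ss = 19/1300.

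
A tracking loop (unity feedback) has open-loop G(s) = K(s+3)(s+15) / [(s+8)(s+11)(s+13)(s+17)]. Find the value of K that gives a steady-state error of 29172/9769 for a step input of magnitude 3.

G(s) has no factors of s in the denominator, so the system is type 0.
K_p = lim_{s→0} G(s) = K·3·15 / (8·11·13·17) = (45/19448)·K.
e_ss = 3/(1 + K_p) = 29172/9769 ⇒ 1 + (45/19448)·K = 9769/9724 ⇒ K = 2.

2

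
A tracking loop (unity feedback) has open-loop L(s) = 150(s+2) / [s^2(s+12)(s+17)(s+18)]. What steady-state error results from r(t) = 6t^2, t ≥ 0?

146.88

The open loop has two poles at the origin → type 2 system.
K_a = lim_{s→0} s^2·L(s) = 150·2 / (12·17·18) = 25/306.
r(t) = 6t^2 gives R(s) = 12/s^3.
e_ss = 12/K_a = 12/(25/306) = 146.88.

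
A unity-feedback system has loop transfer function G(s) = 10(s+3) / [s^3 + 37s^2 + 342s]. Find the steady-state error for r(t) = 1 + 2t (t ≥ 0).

Lowest-order denominator term is 342s, so the open loop has 1 pole at the origin → type 1 system. Taking each input component in turn:
  • 1: tracked with zero error.
  • 2t: e_ss = 2/K_v with K_v=5/57 → 22.8.
Total e_ss = 22.8.

22.8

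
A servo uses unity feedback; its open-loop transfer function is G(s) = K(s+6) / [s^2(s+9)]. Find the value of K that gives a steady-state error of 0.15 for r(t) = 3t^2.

Two free integrators in G(s): this is a type 2 system.
K_a = lim_{s→0} s^2·G(s) = K·6 / (9) = (2/3)·K.
e_ss = 6/K_a = 0.15 ⇒ K_a = 40 ⇒ K = 40/(2/3) = 60.

60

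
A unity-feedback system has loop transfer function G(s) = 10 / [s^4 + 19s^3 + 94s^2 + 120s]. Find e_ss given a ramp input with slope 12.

Lowest-order denominator term is 120s, so the open loop has 1 pole at the origin → type 1 system.
K_v = lim_{s→0} s·G(s) = 10 / 120 = 1/12.
e_ss = 12/K_v = 12/(1/12) = 144.

144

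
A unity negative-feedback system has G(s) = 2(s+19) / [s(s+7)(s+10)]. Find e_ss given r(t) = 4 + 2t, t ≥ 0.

70/19

G(s) has one factor of s in the denominator, so the system is type 1. Treating each term separately:
  • 4: tracked with zero error.
  • 2t: e_ss = 2/K_v with K_v=19/35 → 70/19.
Total e_ss = 70/19.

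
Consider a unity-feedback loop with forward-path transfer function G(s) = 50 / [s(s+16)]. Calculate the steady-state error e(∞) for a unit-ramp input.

One free integrator in G(s): this is a type 1 system.
K_v = lim_{s→0} s·G(s) = 50 / (16) = 3.125.
e_ss = 1/K_v = 1/3.125 = 0.32.

0.32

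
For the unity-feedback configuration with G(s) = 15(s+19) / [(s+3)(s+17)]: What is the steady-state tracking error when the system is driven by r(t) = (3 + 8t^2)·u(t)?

infinity

System type = 0 (no poles at s=0). Treating each term separately:
  • 3: e_ss = 3/(1+K_p) with K_p=95/17 → 51/112.
  • 8t^2: a type-0 system cannot track it, e_ss → ∞.
The unbounded component dominates.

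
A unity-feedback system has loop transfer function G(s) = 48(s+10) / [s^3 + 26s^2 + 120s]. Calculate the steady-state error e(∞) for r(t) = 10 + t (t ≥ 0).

Lowest-order denominator term is 120s, so the open loop has 1 pole at the origin → type 1 system. Treating each term separately:
  • 10: tracked with zero error.
  • t: e_ss = 1/K_v with K_v=4 → 0.25.
Total e_ss = 0.25.

0.25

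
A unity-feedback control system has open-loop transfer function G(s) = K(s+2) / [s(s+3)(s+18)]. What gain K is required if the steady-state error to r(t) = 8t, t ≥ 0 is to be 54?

One free integrator in G(s): this is a type 1 system.
K_v = lim_{s→0} s·G(s) = K·2 / (3·18) = (1/27)·K.
e_ss = 8/K_v = 54 ⇒ K_v = 4/27 ⇒ K = (4/27)/(1/27) = 4.

4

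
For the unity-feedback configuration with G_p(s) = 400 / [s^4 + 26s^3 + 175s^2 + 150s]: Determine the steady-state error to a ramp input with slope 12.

Factoring s from the denominator leaves a polynomial with constant term 150, so the system is type 1.
K_v = lim_{s→0} s·G_p(s) = 400 / 150 = 8/3.
e_ss = 12/K_v = 12/(8/3) = 4.5.

4.5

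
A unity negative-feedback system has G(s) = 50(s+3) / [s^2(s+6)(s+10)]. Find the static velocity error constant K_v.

K_v = lim_{s→0} s·G(s); with 2 poles at the origin the limit diverges, so K_v = ∞.

infinity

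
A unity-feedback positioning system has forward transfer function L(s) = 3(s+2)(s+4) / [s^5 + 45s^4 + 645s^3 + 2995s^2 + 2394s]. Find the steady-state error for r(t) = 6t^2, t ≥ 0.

Lowest-order denominator term is 2394s, so the open loop has 1 pole at the origin → type 1 system.
For a type-1 system K_a = 0, so e_ss to a parabolic input is unbounded.

infinity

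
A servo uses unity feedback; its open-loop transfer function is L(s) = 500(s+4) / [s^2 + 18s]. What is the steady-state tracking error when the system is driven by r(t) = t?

The denominator has no term below 18s — 1 pole at s=0, type 1.
K_v = lim_{s→0} s·L(s) = 500·4 / 18 = 1000/9.
e_ss = 1/K_v = 1/(1000/9) = 0.009.

0.009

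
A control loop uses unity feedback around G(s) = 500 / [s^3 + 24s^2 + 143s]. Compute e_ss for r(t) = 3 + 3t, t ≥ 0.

Factoring s from the denominator leaves a polynomial with constant term 143, so the system is type 1. By superposition:
  • 3: tracked with zero error.
  • 3t: e_ss = 3/K_v with K_v=500/143 → 0.858.
Total e_ss = 0.858.

0.858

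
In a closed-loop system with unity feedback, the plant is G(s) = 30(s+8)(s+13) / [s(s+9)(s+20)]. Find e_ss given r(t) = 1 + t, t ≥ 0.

3/52

System type = 1 (one pole at s=0). Treating each term separately:
  • 1: tracked with zero error.
  • t: e_ss = 1/K_v with K_v=52/3 → 3/52.
Total e_ss = 3/52.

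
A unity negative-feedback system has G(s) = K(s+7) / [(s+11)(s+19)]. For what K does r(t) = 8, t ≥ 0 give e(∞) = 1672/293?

12

The open loop has no poles at the origin → type 0 system.
K_p = lim_{s→0} G(s) = K·7 / (11·19) = (7/209)·K.
e_ss = 8/(1 + K_p) = 1672/293 ⇒ 1 + (7/209)·K = 293/209 ⇒ K = 12.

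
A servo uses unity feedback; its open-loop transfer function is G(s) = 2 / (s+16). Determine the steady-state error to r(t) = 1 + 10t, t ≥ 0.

infinity

System type = 0 (no poles at s=0). Treating each term separately:
  • 1: e_ss = 1/(1+K_p) with K_p=0.125 → 8/9.
  • 10t: a type-0 system cannot track it, e_ss → ∞.
The unbounded component dominates.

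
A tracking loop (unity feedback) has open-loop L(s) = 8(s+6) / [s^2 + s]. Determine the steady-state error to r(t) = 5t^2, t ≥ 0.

infinity

The denominator has no term below s — 1 pole at s=0, type 1.
For a type-1 system K_a = 0, so e_ss to a parabolic input is unbounded.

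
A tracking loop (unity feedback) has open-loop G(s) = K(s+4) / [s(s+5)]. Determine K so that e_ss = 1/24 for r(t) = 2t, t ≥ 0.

One free integrator in G(s): this is a type 1 system.
K_v = lim_{s→0} s·G(s) = K·4 / (5) = 0.8·K.
e_ss = 2/K_v = 1/24 ⇒ K_v = 48 ⇒ K = 48/0.8 = 60.

60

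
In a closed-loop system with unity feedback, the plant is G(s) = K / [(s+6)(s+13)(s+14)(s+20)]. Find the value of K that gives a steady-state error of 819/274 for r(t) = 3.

80

The open loop has no poles at the origin → type 0 system.
K_p = lim_{s→0} G(s) = K / (6·13·14·20) = (1/21840)·K.
e_ss = 3/(1 + K_p) = 819/274 ⇒ 1 + (1/21840)·K = 274/273 ⇒ K = 80.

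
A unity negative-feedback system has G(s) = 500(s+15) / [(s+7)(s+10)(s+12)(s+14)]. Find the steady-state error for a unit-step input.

No free integrators in G(s): this is a type 0 system.
K_p = lim_{s→0} G(s) = 500·15 / (7·10·12·14) = 125/196.
e_ss = 1/(1 + K_p) = 1/(321/196) = 196/321.

196/321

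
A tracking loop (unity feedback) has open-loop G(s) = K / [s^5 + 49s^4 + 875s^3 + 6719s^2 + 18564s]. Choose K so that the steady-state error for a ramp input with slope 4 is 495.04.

150

Factoring s from the denominator leaves a polynomial with constant term 18564, so the system is type 1.
K_v = lim_{s→0} s·G(s) = K / 18564 = (1/18564)·K.
e_ss = 4/K_v = 495.04 ⇒ K_v = 25/3094 ⇒ K = (25/3094)/(1/18564) = 150.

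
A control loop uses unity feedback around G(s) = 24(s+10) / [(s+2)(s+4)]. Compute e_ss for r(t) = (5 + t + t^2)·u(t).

G(s) has no factors of s in the denominator, so the system is type 0. By superposition:
  • 5: e_ss = 5/(1+K_p) with K_p=30 → 5/31.
  • t: a type-0 system cannot track it, e_ss → ∞.
  • t^2: a type-0 system cannot track it, e_ss → ∞.
The unbounded component dominates.

infinity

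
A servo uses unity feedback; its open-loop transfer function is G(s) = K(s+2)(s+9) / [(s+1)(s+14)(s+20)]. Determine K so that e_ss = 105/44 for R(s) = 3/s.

4

The open loop has no poles at the origin → type 0 system.
K_p = lim_{s→0} G(s) = K·2·9 / (1·14·20) = (9/140)·K.
e_ss = 3/(1 + K_p) = 105/44 ⇒ 1 + (9/140)·K = 44/35 ⇒ K = 4.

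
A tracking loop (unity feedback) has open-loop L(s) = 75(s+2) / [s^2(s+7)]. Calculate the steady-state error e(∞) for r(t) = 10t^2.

The open loop has two poles at the origin → type 2 system.
K_a = lim_{s→0} s^2·L(s) = 75·2 / (7) = 150/7.
r(t) = 10t^2 gives R(s) = 20/s^3.
e_ss = 20/K_a = 20/(150/7) = 14/15.

14/15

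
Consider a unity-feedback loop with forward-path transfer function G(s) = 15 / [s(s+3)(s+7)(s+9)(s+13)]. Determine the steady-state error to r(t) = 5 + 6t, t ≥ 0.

G(s) has one factor of s in the denominator, so the system is type 1. By superposition:
  • 5: tracked with zero error.
  • 6t: e_ss = 6/K_v with K_v=5/819 → 982.8.
Total e_ss = 982.8.

982.8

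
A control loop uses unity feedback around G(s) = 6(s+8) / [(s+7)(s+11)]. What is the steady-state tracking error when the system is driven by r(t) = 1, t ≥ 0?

System type = 0 (no poles at s=0).
K_p = lim_{s→0} G(s) = 6·8 / (7·11) = 48/77.
e_ss = 1/(1 + K_p) = 1/(125/77) = 0.616.

0.616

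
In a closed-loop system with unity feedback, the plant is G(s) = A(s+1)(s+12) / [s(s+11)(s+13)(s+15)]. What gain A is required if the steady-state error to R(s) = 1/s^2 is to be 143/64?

80

One free integrator in G(s): this is a type 1 system.
K_v = lim_{s→0} s·G(s) = A·1·12 / (11·13·15) = (4/715)·A.
e_ss = 1/K_v = 143/64 ⇒ K_v = 64/143 ⇒ A = (64/143)/(4/715) = 80.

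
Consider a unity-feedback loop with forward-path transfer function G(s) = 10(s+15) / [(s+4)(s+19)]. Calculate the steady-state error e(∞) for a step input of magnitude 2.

76/113

No free integrators in G(s): this is a type 0 system.
K_p = lim_{s→0} G(s) = 10·15 / (4·19) = 75/38.
e_ss = 2/(1 + K_p) = 2/(113/38) = 76/113.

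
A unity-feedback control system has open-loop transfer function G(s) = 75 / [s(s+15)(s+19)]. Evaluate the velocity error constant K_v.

One free integrator in G(s): this is a type 1 system.
K_v = lim_{s→0} s·G(s) = 75 / (15·19) = 5/19.

5/19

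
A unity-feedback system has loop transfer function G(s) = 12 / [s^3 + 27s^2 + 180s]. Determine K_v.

1/15

Lowest-order denominator term is 180s, so the open loop has 1 pole at the origin → type 1 system.
K_v = lim_{s→0} s·G(s) = 12 / 180 = 1/15.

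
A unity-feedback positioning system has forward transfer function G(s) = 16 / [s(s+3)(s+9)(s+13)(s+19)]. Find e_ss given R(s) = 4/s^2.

1667.25

One free integrator in G(s): this is a type 1 system.
K_v = lim_{s→0} s·G(s) = 16 / (3·9·13·19) = 16/6669.
e_ss = 4/K_v = 4/(16/6669) = 1667.25.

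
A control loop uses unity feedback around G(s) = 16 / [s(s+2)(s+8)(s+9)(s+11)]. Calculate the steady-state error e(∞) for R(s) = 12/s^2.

The open loop has one pole at the origin → type 1 system.
K_v = lim_{s→0} s·G(s) = 16 / (2·8·9·11) = 1/99.
e_ss = 12/K_v = 12/(1/99) = 1188.

1188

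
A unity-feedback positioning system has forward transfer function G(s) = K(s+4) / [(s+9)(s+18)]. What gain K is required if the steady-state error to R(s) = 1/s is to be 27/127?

150

System type = 0 (no poles at s=0).
K_p = lim_{s→0} G(s) = K·4 / (9·18) = (2/81)·K.
e_ss = 1/(1 + K_p) = 27/127 ⇒ 1 + (2/81)·K = 127/27 ⇒ K = 150.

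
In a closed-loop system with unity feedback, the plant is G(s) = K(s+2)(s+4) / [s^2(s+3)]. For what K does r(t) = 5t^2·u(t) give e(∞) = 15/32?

8

The open loop has two poles at the origin → type 2 system.
K_a = lim_{s→0} s^2·G(s) = K·2·4 / (3) = (8/3)·K.
e_ss = 10/K_a = 15/32 ⇒ K_a = 64/3 ⇒ K = (64/3)/(8/3) = 8.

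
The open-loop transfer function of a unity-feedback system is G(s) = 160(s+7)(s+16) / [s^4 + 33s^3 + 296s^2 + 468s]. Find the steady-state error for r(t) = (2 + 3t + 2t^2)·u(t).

The denominator has no term below 468s — 1 pole at s=0, type 1. Taking each input component in turn:
  • 2: tracked with zero error.
  • 3t: e_ss = 3/K_v with K_v=4480/117 → 351/4480.
  • 2t^2: a type-1 system cannot track it, e_ss → ∞.
The unbounded component dominates.

infinity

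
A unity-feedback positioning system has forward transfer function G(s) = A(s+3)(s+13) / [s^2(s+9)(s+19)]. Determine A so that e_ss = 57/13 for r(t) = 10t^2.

System type = 2 (two poles at s=0).
K_a = lim_{s→0} s^2·G(s) = A·3·13 / (9·19) = (13/57)·A.
e_ss = 20/K_a = 57/13 ⇒ K_a = 260/57 ⇒ A = (260/57)/(13/57) = 20.

20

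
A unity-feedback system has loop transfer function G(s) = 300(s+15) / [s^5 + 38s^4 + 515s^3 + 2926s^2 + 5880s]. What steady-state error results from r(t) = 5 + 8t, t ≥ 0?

The denominator has no term below 5880s — 1 pole at s=0, type 1. By superposition:
  • 5: tracked with zero error.
  • 8t: e_ss = 8/K_v with K_v=75/98 → 784/75.
Total e_ss = 784/75.

784/75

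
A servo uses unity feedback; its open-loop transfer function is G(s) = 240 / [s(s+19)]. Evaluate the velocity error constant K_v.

System type = 1 (one pole at s=0).
K_v = lim_{s→0} s·G(s) = 240 / (19) = 240/19.

240/19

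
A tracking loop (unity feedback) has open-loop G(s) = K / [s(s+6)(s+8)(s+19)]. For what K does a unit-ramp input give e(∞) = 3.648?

One free integrator in G(s): this is a type 1 system.
K_v = lim_{s→0} s·G(s) = K / (6·8·19) = (1/912)·K.
e_ss = 1/K_v = 3.648 ⇒ K_v = 125/456 ⇒ K = (125/456)/(1/912) = 250.

250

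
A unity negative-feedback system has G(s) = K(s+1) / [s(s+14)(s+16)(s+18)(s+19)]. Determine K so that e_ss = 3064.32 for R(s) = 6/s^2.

150

The open loop has one pole at the origin → type 1 system.
K_v = lim_{s→0} s·G(s) = K·1 / (14·16·18·19) = (1/76608)·K.
e_ss = 6/K_v = 3064.32 ⇒ K_v = 25/12768 ⇒ K = (25/12768)/(1/76608) = 150.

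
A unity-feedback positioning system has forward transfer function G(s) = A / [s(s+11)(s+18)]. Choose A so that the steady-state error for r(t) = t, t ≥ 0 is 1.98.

100

One free integrator in G(s): this is a type 1 system.
K_v = lim_{s→0} s·G(s) = A / (11·18) = (1/198)·A.
e_ss = 1/K_v = 1.98 ⇒ K_v = 50/99 ⇒ A = (50/99)/(1/198) = 100.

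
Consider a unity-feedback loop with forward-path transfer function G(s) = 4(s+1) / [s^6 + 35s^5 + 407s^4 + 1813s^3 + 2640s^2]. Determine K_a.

1/660

Factoring s^2 from the denominator leaves a polynomial with constant term 2640, so the system is type 2.
K_a = lim_{s→0} s^2·G(s) = 4·1 / 2640 = 1/660.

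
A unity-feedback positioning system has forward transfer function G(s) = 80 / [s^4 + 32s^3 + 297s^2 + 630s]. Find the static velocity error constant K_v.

8/63

Factoring s from the denominator leaves a polynomial with constant term 630, so the system is type 1.
K_v = lim_{s→0} s·G(s) = 80 / 630 = 8/63.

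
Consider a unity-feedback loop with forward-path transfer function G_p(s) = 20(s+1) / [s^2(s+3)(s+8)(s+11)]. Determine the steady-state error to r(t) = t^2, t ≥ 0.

26.4

System type = 2 (two poles at s=0).
K_a = lim_{s→0} s^2·G_p(s) = 20·1 / (3·8·11) = 5/66.
r(t) = t^2 gives R(s) = 2/s^3.
e_ss = 2/K_a = 2/(5/66) = 26.4.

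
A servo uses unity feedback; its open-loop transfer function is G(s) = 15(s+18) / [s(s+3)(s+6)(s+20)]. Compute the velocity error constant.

0.75

G(s) has one factor of s in the denominator, so the system is type 1.
K_v = lim_{s→0} s·G(s) = 15·18 / (3·6·20) = 0.75.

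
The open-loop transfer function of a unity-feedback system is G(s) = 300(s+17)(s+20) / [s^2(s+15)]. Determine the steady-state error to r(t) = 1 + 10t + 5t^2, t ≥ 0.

Two free integrators in G(s): this is a type 2 system. Taking each input component in turn:
  • 1: tracked with zero error.
  • 10t: tracked with zero error.
  • 5t^2: e_ss = 10/K_a with K_a=6800 → 1/680.
Total e_ss = 1/680.

1/680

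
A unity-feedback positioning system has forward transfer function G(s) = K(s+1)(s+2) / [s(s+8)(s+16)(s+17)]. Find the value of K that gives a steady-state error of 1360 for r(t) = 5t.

4

One free integrator in G(s): this is a type 1 system.
K_v = lim_{s→0} s·G(s) = K·1·2 / (8·16·17) = (1/1088)·K.
e_ss = 5/K_v = 1360 ⇒ K_v = 1/272 ⇒ K = (1/272)/(1/1088) = 4.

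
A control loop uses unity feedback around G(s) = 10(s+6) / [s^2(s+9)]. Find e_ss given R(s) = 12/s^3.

System type = 2 (two poles at s=0).
K_a = lim_{s→0} s^2·G(s) = 10·6 / (9) = 20/3.
r(t) = 6t^2 gives R(s) = 12/s^3.
e_ss = 12/K_a = 12/(20/3) = 1.8.

1.8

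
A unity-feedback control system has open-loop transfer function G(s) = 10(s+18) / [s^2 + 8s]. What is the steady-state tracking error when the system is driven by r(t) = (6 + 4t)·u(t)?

8/45

Lowest-order denominator term is 8s, so the open loop has 1 pole at the origin → type 1 system. Treating each term separately:
  • 6: tracked with zero error.
  • 4t: e_ss = 4/K_v with K_v=22.5 → 8/45.
Total e_ss = 8/45.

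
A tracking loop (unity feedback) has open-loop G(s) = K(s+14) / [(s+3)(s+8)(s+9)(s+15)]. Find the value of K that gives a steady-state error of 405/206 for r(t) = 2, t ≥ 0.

G(s) has no factors of s in the denominator, so the system is type 0.
K_p = lim_{s→0} G(s) = K·14 / (3·8·9·15) = (7/1620)·K.
e_ss = 2/(1 + K_p) = 405/206 ⇒ 1 + (7/1620)·K = 412/405 ⇒ K = 4.

4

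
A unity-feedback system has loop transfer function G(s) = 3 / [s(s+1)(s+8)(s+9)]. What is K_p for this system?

K_p = lim_{s→0} G(s); with 1 pole at the origin the limit diverges, so K_p = ∞.

infinity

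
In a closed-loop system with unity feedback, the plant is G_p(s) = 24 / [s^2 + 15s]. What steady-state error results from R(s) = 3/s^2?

The denominator has no term below 15s — 1 pole at s=0, type 1.
K_v = lim_{s→0} s·G_p(s) = 24 / 15 = 1.6.
e_ss = 3/K_v = 3/1.6 = 1.875.

1.875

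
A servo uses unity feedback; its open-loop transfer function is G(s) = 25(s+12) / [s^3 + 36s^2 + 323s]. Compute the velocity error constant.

300/323

Factoring s from the denominator leaves a polynomial with constant term 323, so the system is type 1.
K_v = lim_{s→0} s·G(s) = 25·12 / 323 = 300/323.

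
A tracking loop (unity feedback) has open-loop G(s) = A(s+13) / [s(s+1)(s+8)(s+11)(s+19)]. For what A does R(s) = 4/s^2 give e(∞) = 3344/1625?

One free integrator in G(s): this is a type 1 system.
K_v = lim_{s→0} s·G(s) = A·13 / (1·8·11·19) = (13/1672)·A.
e_ss = 4/K_v = 3344/1625 ⇒ K_v = 1625/836 ⇒ A = (1625/836)/(13/1672) = 250.

250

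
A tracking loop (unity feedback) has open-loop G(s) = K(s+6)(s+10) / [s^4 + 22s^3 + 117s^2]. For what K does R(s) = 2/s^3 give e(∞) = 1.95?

Lowest-order denominator term is 117s^2, so the open loop has 2 poles at the origin → type 2 system.
K_a = lim_{s→0} s^2·G(s) = K·6·10 / 117 = (20/39)·K.
e_ss = 2/K_a = 1.95 ⇒ K_a = 40/39 ⇒ K = (40/39)/(20/39) = 2.

2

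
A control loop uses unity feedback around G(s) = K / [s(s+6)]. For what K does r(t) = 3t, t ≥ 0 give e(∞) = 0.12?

One free integrator in G(s): this is a type 1 system.
K_v = lim_{s→0} s·G(s) = K / (6) = (1/6)·K.
e_ss = 3/K_v = 0.12 ⇒ K_v = 25 ⇒ K = 25/(1/6) = 150.

150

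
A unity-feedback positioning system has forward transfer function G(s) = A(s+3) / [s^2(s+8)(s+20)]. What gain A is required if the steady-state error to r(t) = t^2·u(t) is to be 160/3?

System type = 2 (two poles at s=0).
K_a = lim_{s→0} s^2·G(s) = A·3 / (8·20) = (3/160)·A.
e_ss = 2/K_a = 160/3 ⇒ K_a = 0.0375 ⇒ A = 0.0375/(3/160) = 2.

2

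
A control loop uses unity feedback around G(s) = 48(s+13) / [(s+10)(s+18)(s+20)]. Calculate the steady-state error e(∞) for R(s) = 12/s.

225/22

System type = 0 (no poles at s=0).
K_p = lim_{s→0} G(s) = 48·13 / (10·18·20) = 13/75.
e_ss = 12/(1 + K_p) = 12/(88/75) = 225/22.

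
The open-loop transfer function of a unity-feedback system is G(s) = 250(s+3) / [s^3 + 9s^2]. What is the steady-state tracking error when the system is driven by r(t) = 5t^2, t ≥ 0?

0.12

Factoring s^2 from the denominator leaves a polynomial with constant term 9, so the system is type 2.
K_a = lim_{s→0} s^2·G(s) = 250·3 / 9 = 250/3.
r(t) = 5t^2 gives R(s) = 10/s^3.
e_ss = 10/K_a = 10/(250/3) = 0.12.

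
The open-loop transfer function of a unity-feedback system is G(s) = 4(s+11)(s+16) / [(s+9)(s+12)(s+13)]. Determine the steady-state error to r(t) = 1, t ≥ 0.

G(s) has no factors of s in the denominator, so the system is type 0.
K_p = lim_{s→0} G(s) = 4·11·16 / (9·12·13) = 176/351.
e_ss = 1/(1 + K_p) = 1/(527/351) = 351/527.

351/527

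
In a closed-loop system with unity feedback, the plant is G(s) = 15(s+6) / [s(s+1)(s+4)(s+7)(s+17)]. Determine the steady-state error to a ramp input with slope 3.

238/15

One free integrator in G(s): this is a type 1 system.
K_v = lim_{s→0} s·G(s) = 15·6 / (1·4·7·17) = 45/238.
e_ss = 3/K_v = 3/(45/238) = 238/15.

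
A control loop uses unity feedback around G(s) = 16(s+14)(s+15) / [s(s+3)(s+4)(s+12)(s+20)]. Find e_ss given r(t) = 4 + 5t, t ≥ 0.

G(s) has one factor of s in the denominator, so the system is type 1. By superposition:
  • 4: tracked with zero error.
  • 5t: e_ss = 5/K_v with K_v=7/6 → 30/7.
Total e_ss = 30/7.

30/7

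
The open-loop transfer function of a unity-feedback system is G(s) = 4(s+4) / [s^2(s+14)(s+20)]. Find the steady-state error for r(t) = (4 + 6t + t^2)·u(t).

35

Two free integrators in G(s): this is a type 2 system. By superposition:
  • 4: tracked with zero error.
  • 6t: tracked with zero error.
  • t^2: e_ss = 2/K_a with K_a=2/35 → 35.
Total e_ss = 35.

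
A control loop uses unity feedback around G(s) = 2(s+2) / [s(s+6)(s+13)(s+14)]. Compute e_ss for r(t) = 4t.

1092

One free integrator in G(s): this is a type 1 system.
K_v = lim_{s→0} s·G(s) = 2·2 / (6·13·14) = 1/273.
e_ss = 4/K_v = 4/(1/273) = 1092.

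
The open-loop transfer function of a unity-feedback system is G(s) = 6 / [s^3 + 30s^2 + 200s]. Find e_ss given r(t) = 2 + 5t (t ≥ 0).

500/3

The denominator has no term below 200s — 1 pole at s=0, type 1. By superposition:
  • 2: tracked with zero error.
  • 5t: e_ss = 5/K_v with K_v=0.03 → 500/3.
Total e_ss = 500/3.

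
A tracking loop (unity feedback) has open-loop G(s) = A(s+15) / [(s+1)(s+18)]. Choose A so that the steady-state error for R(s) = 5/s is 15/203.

80

The open loop has no poles at the origin → type 0 system.
K_p = lim_{s→0} G(s) = A·15 / (1·18) = (5/6)·A.
e_ss = 5/(1 + K_p) = 15/203 ⇒ 1 + (5/6)·A = 203/3 ⇒ A = 80.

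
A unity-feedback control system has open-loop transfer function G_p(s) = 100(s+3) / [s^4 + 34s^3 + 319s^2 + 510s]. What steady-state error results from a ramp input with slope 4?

The denominator has no term below 510s — 1 pole at s=0, type 1.
K_v = lim_{s→0} s·G_p(s) = 100·3 / 510 = 10/17.
e_ss = 4/K_v = 4/(10/17) = 6.8.

6.8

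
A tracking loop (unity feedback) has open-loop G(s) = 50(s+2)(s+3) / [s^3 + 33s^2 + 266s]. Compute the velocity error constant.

150/133

The denominator has no term below 266s — 1 pole at s=0, type 1.
K_v = lim_{s→0} s·G(s) = 50·2·3 / 266 = 150/133.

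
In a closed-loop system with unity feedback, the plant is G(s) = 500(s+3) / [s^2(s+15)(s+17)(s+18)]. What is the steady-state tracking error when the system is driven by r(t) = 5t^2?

G(s) has two factors of s in the denominator, so the system is type 2.
K_a = lim_{s→0} s^2·G(s) = 500·3 / (15·17·18) = 50/153.
r(t) = 5t^2 gives R(s) = 10/s^3.
e_ss = 10/K_a = 10/(50/153) = 30.6.

30.6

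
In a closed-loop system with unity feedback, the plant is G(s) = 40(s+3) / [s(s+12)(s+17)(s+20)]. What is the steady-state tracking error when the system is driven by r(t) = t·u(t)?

System type = 1 (one pole at s=0).
K_v = lim_{s→0} s·G(s) = 40·3 / (12·17·20) = 1/34.
e_ss = 1/K_v = 1/(1/34) = 34.

34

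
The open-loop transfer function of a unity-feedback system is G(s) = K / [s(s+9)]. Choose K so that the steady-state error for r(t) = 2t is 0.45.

40

The open loop has one pole at the origin → type 1 system.
K_v = lim_{s→0} s·G(s) = K / (9) = (1/9)·K.
e_ss = 2/K_v = 0.45 ⇒ K_v = 40/9 ⇒ K = (40/9)/(1/9) = 40.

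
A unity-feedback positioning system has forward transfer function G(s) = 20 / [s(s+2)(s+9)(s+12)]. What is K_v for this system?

The open loop has one pole at the origin → type 1 system.
K_v = lim_{s→0} s·G(s) = 20 / (2·9·12) = 5/54.

5/54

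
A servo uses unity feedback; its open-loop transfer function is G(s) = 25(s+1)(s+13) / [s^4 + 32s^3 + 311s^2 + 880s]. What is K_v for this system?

65/176

Lowest-order denominator term is 880s, so the open loop has 1 pole at the origin → type 1 system.
K_v = lim_{s→0} s·G(s) = 25·1·13 / 880 = 65/176.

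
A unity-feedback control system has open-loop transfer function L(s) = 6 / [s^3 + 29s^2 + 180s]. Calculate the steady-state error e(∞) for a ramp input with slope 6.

Factoring s from the denominator leaves a polynomial with constant term 180, so the system is type 1.
K_v = lim_{s→0} s·L(s) = 6 / 180 = 1/30.
e_ss = 6/K_v = 6/(1/30) = 180.

180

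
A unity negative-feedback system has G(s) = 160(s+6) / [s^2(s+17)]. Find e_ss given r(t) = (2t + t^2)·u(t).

The open loop has two poles at the origin → type 2 system. By superposition:
  • 2t: tracked with zero error.
  • t^2: e_ss = 2/K_a with K_a=960/17 → 17/480.
Total e_ss = 17/480.

17/480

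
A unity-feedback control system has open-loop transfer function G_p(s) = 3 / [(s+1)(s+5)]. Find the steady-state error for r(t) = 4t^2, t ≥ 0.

The open loop has no poles at the origin → type 0 system.
For a type-0 system K_a = 0, so e_ss to a parabolic input is unbounded.

infinity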